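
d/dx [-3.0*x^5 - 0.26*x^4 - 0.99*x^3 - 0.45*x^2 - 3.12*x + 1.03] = -15.0*x^4 - 1.04*x^3 - 2.97*x^2 - 0.9*x - 3.12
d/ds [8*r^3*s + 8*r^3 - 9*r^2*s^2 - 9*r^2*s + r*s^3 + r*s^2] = r*(8*r^2 - 18*r*s - 9*r + 3*s^2 + 2*s)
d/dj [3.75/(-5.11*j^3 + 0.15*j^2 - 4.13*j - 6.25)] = (57.4875*j^2 - 1.125*j + 15.4875)/(5.11*j^3 - 0.15*j^2 + 4.13*j + 6.25)^2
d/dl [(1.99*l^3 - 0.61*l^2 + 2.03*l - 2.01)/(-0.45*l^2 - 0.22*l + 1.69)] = (-0.8955*l^4 - 0.8756*l^3 + 11.137*l^2 - 3.8708*l + 2.9885)/(0.2025*l^4 + 0.198*l^3 - 1.4726*l^2 - 0.7436*l + 2.8561)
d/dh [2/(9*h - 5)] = -18/(9*h - 5)^2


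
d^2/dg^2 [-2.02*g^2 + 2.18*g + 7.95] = -4.04000000000000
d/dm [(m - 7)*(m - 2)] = 2*m - 9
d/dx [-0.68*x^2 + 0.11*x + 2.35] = 0.11 - 1.36*x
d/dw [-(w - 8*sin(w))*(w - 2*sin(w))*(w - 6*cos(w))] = -(w - 8*sin(w))*(w - 2*sin(w))*(6*sin(w) + 1) + (w - 8*sin(w))*(w - 6*cos(w))*(2*cos(w) - 1) + (w - 2*sin(w))*(w - 6*cos(w))*(8*cos(w) - 1)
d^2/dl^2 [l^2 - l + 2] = 2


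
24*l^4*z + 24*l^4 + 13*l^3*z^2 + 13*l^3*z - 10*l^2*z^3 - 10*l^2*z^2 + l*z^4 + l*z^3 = (-8*l + z)*(-3*l + z)*(l + z)*(l*z + l)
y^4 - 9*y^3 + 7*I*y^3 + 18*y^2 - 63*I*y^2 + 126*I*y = y*(y - 6)*(y - 3)*(y + 7*I)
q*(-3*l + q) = -3*l*q + q^2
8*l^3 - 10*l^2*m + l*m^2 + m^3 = (-2*l + m)*(-l + m)*(4*l + m)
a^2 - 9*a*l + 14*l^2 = (a - 7*l)*(a - 2*l)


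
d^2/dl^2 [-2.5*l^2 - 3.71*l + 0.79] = -5.00000000000000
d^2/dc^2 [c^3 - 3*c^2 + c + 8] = 6*c - 6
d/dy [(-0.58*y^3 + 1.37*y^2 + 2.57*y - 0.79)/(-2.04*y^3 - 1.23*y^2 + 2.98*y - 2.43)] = (-4.44089209850063e-16*y^5 + 3.5082*y^4 + 7.0288*y^3 + 6.6371*y^2 - 8.6016*y - 3.8909)/(4.1616*y^6 + 5.0184*y^5 - 10.6455*y^4 + 2.5836*y^3 + 14.8582*y^2 - 14.4828*y + 5.9049)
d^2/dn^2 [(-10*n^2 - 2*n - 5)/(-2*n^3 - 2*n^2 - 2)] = (10*n^6 + 6*n^5 + 36*n^4 - 28*n^3 - 27*n^2 - 21*n + 5)/(n^9 + 3*n^8 + 3*n^7 + 4*n^6 + 6*n^5 + 3*n^4 + 3*n^3 + 3*n^2 + 1)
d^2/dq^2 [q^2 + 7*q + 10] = 2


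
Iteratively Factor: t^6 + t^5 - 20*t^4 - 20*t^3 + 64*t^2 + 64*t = (t - 4)*(t^5 + 5*t^4 - 20*t^2 - 16*t) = (t - 4)*(t + 4)*(t^4 + t^3 - 4*t^2 - 4*t) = (t - 4)*(t - 2)*(t + 4)*(t^3 + 3*t^2 + 2*t) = (t - 4)*(t - 2)*(t + 2)*(t + 4)*(t^2 + t) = (t - 4)*(t - 2)*(t + 1)*(t + 2)*(t + 4)*(t)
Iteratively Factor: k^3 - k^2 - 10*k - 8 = (k - 4)*(k^2 + 3*k + 2) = (k - 4)*(k + 2)*(k + 1)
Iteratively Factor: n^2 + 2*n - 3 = (n + 3)*(n - 1)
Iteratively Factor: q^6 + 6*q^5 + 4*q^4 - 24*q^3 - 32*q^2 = (q + 2)*(q^5 + 4*q^4 - 4*q^3 - 16*q^2) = (q + 2)*(q + 4)*(q^4 - 4*q^2) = (q - 2)*(q + 2)*(q + 4)*(q^3 + 2*q^2) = q*(q - 2)*(q + 2)*(q + 4)*(q^2 + 2*q) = q*(q - 2)*(q + 2)^2*(q + 4)*(q)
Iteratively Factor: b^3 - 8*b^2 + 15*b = (b - 3)*(b^2 - 5*b) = b*(b - 3)*(b - 5)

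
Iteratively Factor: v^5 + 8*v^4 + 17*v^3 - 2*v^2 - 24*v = (v + 2)*(v^4 + 6*v^3 + 5*v^2 - 12*v) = (v + 2)*(v + 4)*(v^3 + 2*v^2 - 3*v) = (v + 2)*(v + 3)*(v + 4)*(v^2 - v) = v*(v + 2)*(v + 3)*(v + 4)*(v - 1)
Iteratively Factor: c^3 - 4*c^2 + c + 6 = (c - 3)*(c^2 - c - 2) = (c - 3)*(c + 1)*(c - 2)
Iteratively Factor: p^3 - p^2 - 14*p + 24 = (p + 4)*(p^2 - 5*p + 6) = (p - 3)*(p + 4)*(p - 2)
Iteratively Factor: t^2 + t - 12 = (t + 4)*(t - 3)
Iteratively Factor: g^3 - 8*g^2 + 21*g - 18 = (g - 3)*(g^2 - 5*g + 6) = (g - 3)*(g - 2)*(g - 3)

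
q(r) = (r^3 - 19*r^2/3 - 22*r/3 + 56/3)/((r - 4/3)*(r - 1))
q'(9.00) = 1.28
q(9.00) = 2.75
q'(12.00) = 1.15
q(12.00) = 6.36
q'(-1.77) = 3.35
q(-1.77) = 0.73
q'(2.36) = 10.73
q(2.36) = -14.88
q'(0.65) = 147.94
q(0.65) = 48.08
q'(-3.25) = 2.00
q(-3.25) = -3.01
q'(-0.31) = 11.49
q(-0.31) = 9.43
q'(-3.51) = 1.88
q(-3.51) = -3.52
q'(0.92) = 2813.50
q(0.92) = 221.92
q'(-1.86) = 3.20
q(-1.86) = 0.43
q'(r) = (3*r^2 - 38*r/3 - 22/3)/((r - 4/3)*(r - 1)) - (r^3 - 19*r^2/3 - 22*r/3 + 56/3)/((r - 4/3)*(r - 1)^2) - (r^3 - 19*r^2/3 - 22*r/3 + 56/3)/((r - 4/3)^2*(r - 1))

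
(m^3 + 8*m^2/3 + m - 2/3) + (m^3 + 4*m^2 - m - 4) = 2*m^3 + 20*m^2/3 - 14/3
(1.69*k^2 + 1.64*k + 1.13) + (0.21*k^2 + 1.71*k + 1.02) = 1.9*k^2 + 3.35*k + 2.15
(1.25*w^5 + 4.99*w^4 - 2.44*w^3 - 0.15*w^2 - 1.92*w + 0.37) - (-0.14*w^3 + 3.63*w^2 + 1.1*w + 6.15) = 1.25*w^5 + 4.99*w^4 - 2.3*w^3 - 3.78*w^2 - 3.02*w - 5.78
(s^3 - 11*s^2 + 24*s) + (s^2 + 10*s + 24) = s^3 - 10*s^2 + 34*s + 24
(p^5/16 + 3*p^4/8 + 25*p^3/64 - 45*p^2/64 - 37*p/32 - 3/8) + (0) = p^5/16 + 3*p^4/8 + 25*p^3/64 - 45*p^2/64 - 37*p/32 - 3/8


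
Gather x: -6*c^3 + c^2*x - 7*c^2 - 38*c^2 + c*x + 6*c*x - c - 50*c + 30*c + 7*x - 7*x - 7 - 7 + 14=-6*c^3 - 45*c^2 - 21*c + x*(c^2 + 7*c)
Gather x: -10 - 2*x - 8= -2*x - 18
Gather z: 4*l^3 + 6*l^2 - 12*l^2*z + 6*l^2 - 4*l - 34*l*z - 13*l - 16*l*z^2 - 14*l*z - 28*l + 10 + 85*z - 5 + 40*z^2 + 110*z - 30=4*l^3 + 12*l^2 - 45*l + z^2*(40 - 16*l) + z*(-12*l^2 - 48*l + 195) - 25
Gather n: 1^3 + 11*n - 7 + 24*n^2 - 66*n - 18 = 24*n^2 - 55*n - 24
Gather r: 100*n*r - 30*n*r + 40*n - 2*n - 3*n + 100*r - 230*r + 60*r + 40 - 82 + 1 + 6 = 35*n + r*(70*n - 70) - 35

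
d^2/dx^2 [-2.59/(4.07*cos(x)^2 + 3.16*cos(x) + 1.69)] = (171.612364*(1 - cos(x)^2)^2 + 99.931524*cos(x)^3 + 40.409698*cos(x)^2 - 213.694684*cos(x) - 187.708178)/(4.07*cos(x)^2 + 3.16*cos(x) + 1.69)^3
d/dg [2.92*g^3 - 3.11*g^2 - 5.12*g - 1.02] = 8.76*g^2 - 6.22*g - 5.12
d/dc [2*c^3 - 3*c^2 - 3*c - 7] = 6*c^2 - 6*c - 3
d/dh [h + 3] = 1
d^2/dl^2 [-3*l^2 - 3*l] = -6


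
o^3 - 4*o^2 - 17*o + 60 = (o - 5)*(o - 3)*(o + 4)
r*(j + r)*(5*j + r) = 5*j^2*r + 6*j*r^2 + r^3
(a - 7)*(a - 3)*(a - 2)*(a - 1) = a^4 - 13*a^3 + 53*a^2 - 83*a + 42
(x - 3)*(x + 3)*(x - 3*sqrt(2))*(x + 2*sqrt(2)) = x^4 - sqrt(2)*x^3 - 21*x^2 + 9*sqrt(2)*x + 108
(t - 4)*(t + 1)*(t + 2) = t^3 - t^2 - 10*t - 8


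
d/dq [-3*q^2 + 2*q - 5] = 2 - 6*q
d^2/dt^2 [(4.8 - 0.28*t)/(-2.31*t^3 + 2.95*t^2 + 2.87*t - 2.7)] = (8.964648*t^5 - 318.80772*t^4 + 531.939632*t^3 - 80.65296*t^2 - 50.8284*t - 151.1988)/(12.326391*t^9 - 47.224485*t^8 + 14.364504*t^7 + 134.895725*t^6 - 128.241708*t^5 - 109.807455*t^4 + 164.037097*t^3 + 2.20238999999999*t^2 - 62.7669*t + 19.683)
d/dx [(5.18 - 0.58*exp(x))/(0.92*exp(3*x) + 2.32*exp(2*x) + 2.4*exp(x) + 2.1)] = (1.0672*exp(3*x) - 12.9512*exp(2*x) - 24.0352*exp(x) - 13.65)*exp(x)/(0.8464*exp(6*x) + 4.2688*exp(5*x) + 9.7984*exp(4*x) + 15.0*exp(3*x) + 15.504*exp(2*x) + 10.08*exp(x) + 4.41)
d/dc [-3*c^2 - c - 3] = -6*c - 1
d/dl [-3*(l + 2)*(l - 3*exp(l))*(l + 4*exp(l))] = -3*l^2*exp(l) - 9*l^2 + 72*l*exp(2*l) - 12*l*exp(l) - 12*l + 180*exp(2*l) - 6*exp(l)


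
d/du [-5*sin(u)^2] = -5*sin(2*u)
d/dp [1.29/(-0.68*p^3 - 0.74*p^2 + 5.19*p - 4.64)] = (2.6316*p^2 + 1.9092*p - 6.6951)/(0.68*p^3 + 0.74*p^2 - 5.19*p + 4.64)^2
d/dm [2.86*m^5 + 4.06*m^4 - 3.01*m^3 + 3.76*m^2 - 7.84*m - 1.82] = 14.3*m^4 + 16.24*m^3 - 9.03*m^2 + 7.52*m - 7.84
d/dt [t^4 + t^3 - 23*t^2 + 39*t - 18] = 4*t^3 + 3*t^2 - 46*t + 39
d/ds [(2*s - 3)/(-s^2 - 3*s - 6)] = (2*s^2 - 6*s - 21)/(s^4 + 6*s^3 + 21*s^2 + 36*s + 36)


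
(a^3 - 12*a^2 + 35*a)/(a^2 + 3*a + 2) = a*(a^2 - 12*a + 35)/(a^2 + 3*a + 2)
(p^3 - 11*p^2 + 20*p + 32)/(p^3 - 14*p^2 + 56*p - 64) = (p + 1)/(p - 2)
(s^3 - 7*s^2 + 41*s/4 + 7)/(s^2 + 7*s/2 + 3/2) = (s^2 - 15*s/2 + 14)/(s + 3)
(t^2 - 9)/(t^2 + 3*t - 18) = (t + 3)/(t + 6)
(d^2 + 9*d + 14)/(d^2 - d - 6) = (d + 7)/(d - 3)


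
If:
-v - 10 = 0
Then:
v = -10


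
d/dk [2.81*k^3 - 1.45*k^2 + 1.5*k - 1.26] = 8.43*k^2 - 2.9*k + 1.5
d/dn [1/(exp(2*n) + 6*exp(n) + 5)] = 2*(-exp(n) - 3)*exp(n)/(exp(2*n) + 6*exp(n) + 5)^2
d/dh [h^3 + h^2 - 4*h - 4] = 3*h^2 + 2*h - 4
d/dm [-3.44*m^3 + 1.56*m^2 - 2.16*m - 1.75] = -10.32*m^2 + 3.12*m - 2.16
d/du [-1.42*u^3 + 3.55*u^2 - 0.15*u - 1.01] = -4.26*u^2 + 7.1*u - 0.15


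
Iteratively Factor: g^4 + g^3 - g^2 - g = (g + 1)*(g^3 - g) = g*(g + 1)*(g^2 - 1) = g*(g - 1)*(g + 1)*(g + 1)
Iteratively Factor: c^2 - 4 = (c + 2)*(c - 2)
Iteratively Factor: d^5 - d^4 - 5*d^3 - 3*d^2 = (d + 1)*(d^4 - 2*d^3 - 3*d^2) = (d + 1)^2*(d^3 - 3*d^2) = (d - 3)*(d + 1)^2*(d^2) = d*(d - 3)*(d + 1)^2*(d)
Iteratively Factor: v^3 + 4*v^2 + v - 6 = (v - 1)*(v^2 + 5*v + 6) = (v - 1)*(v + 3)*(v + 2)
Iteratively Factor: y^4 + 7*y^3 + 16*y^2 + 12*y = (y + 3)*(y^3 + 4*y^2 + 4*y) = y*(y + 3)*(y^2 + 4*y + 4) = y*(y + 2)*(y + 3)*(y + 2)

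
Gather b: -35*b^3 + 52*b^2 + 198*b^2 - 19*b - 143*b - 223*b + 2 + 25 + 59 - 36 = -35*b^3 + 250*b^2 - 385*b + 50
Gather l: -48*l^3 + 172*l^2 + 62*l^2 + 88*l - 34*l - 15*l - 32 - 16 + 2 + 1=-48*l^3 + 234*l^2 + 39*l - 45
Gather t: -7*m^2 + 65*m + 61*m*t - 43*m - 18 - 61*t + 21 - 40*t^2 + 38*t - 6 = -7*m^2 + 22*m - 40*t^2 + t*(61*m - 23) - 3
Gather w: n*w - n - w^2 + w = -n - w^2 + w*(n + 1)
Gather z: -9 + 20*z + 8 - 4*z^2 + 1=-4*z^2 + 20*z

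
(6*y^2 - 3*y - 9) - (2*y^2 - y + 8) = 4*y^2 - 2*y - 17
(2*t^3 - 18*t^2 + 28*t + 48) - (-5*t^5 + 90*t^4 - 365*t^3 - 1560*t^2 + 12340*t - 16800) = 5*t^5 - 90*t^4 + 367*t^3 + 1542*t^2 - 12312*t + 16848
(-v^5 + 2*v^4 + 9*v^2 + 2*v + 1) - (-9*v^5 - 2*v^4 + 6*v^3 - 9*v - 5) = 8*v^5 + 4*v^4 - 6*v^3 + 9*v^2 + 11*v + 6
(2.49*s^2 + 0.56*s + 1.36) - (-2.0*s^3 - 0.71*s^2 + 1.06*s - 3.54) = 2.0*s^3 + 3.2*s^2 - 0.5*s + 4.9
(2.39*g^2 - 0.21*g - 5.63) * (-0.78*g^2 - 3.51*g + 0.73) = -1.8642*g^4 - 8.2251*g^3 + 6.8732*g^2 + 19.608*g - 4.1099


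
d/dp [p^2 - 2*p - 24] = 2*p - 2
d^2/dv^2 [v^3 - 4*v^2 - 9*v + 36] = 6*v - 8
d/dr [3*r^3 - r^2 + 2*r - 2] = 9*r^2 - 2*r + 2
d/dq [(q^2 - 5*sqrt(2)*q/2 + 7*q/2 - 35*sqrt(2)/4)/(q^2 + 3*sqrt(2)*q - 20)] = (-7*q^2 + 11*sqrt(2)*q^2 - 80*q + 35*sqrt(2)*q - 35 + 100*sqrt(2))/(2*(q^4 + 6*sqrt(2)*q^3 - 22*q^2 - 120*sqrt(2)*q + 400))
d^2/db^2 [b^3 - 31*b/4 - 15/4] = 6*b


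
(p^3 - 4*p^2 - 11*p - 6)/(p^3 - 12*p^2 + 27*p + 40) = (p^2 - 5*p - 6)/(p^2 - 13*p + 40)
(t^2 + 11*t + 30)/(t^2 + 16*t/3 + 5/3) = 3*(t + 6)/(3*t + 1)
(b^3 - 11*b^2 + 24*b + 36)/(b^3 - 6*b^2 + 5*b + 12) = (b^2 - 12*b + 36)/(b^2 - 7*b + 12)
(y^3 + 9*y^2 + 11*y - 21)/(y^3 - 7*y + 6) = (y + 7)/(y - 2)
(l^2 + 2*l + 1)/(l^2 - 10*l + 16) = (l^2 + 2*l + 1)/(l^2 - 10*l + 16)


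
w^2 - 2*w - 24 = (w - 6)*(w + 4)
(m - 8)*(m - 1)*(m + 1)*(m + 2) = m^4 - 6*m^3 - 17*m^2 + 6*m + 16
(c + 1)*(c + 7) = c^2 + 8*c + 7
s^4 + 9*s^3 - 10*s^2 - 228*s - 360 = (s - 5)*(s + 2)*(s + 6)^2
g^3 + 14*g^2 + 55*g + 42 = (g + 1)*(g + 6)*(g + 7)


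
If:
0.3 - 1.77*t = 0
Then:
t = 0.17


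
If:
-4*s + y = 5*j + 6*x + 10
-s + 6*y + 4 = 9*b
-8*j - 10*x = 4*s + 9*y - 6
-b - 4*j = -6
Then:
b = 64*y/289 + 406/289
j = 332/289 - 16*y/289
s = 1158*y/289 - 2498/289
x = 907/289 - 1421*y/578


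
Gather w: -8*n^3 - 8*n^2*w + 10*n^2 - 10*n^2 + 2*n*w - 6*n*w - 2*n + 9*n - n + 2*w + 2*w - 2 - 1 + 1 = -8*n^3 + 6*n + w*(-8*n^2 - 4*n + 4) - 2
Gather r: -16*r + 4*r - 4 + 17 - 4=9 - 12*r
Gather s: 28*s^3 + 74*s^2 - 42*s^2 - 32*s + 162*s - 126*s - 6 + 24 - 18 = 28*s^3 + 32*s^2 + 4*s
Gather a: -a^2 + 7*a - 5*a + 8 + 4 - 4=-a^2 + 2*a + 8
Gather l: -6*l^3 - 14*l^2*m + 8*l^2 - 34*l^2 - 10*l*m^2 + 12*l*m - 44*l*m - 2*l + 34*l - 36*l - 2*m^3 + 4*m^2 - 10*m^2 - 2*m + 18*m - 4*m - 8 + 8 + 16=-6*l^3 + l^2*(-14*m - 26) + l*(-10*m^2 - 32*m - 4) - 2*m^3 - 6*m^2 + 12*m + 16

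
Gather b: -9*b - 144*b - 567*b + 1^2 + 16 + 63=80 - 720*b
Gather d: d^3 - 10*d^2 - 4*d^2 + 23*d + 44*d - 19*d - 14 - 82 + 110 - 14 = d^3 - 14*d^2 + 48*d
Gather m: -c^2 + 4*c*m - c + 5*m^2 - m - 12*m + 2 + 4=-c^2 - c + 5*m^2 + m*(4*c - 13) + 6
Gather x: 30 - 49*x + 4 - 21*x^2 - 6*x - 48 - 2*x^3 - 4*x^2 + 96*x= -2*x^3 - 25*x^2 + 41*x - 14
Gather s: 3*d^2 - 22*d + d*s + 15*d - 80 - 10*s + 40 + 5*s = 3*d^2 - 7*d + s*(d - 5) - 40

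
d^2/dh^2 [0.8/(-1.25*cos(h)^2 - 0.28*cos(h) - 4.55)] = (5.0*(1 - cos(h)^2)^2 + 0.84*cos(h)^3 - 15.63728*cos(h)^2 - 2.6992*cos(h) + 3.97456)/(1.25*cos(h)^2 + 0.28*cos(h) + 4.55)^3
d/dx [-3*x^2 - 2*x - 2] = -6*x - 2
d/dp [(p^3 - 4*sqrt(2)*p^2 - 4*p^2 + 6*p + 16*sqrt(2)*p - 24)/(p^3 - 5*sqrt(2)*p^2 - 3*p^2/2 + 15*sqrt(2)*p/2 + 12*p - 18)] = 2*(-2*sqrt(2)*p^4 + 5*p^4 - 34*sqrt(2)*p^3 + 24*p^3 - 48*sqrt(2)*p^2 + 158*p^2 - 192*sqrt(2)*p + 144*p - 216*sqrt(2) + 360)/(4*p^6 - 40*sqrt(2)*p^5 - 12*p^5 + 120*sqrt(2)*p^4 + 305*p^4 - 888*p^3 - 570*sqrt(2)*p^3 + 1242*p^2 + 1440*sqrt(2)*p^2 - 1728*p - 1080*sqrt(2)*p + 1296)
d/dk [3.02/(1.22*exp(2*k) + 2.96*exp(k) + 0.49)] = (-7.3688*exp(k) - 8.9392)*exp(k)/(1.22*exp(2*k) + 2.96*exp(k) + 0.49)^2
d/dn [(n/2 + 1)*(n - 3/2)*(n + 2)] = (n/2 + 1)*(3*n - 1)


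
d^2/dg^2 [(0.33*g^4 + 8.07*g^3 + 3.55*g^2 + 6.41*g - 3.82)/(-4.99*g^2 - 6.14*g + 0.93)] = (-16.434066*g^6 - 60.664428*g^5 - 65.4566220000006*g^4 - 754.907808*g^3 + 744.926262*g^2 + 481.876932*g + 244.134338)/(124.251499*g^6 + 458.659842*g^5 + 494.891733*g^4 + 60.5121559999999*g^3 - 92.234331*g^2 + 15.931458*g - 0.804357)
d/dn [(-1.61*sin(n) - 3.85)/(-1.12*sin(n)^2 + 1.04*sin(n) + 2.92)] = (-8.624*sin(n) + 0.9016*cos(2*n) - 1.5988)*cos(n)/(-1.12*sin(n)^2 + 1.04*sin(n) + 2.92)^2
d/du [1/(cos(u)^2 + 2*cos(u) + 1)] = 2*sin(u)/(cos(u) + 1)^3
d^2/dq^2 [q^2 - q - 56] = 2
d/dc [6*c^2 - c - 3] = 12*c - 1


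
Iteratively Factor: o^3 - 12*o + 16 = (o + 4)*(o^2 - 4*o + 4) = (o - 2)*(o + 4)*(o - 2)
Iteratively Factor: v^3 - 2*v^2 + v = (v)*(v^2 - 2*v + 1) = v*(v - 1)*(v - 1)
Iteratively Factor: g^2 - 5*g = (g - 5)*(g)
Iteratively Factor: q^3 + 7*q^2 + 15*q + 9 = (q + 3)*(q^2 + 4*q + 3) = (q + 1)*(q + 3)*(q + 3)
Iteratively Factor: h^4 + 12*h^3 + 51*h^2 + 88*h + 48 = (h + 4)*(h^3 + 8*h^2 + 19*h + 12) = (h + 3)*(h + 4)*(h^2 + 5*h + 4) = (h + 3)*(h + 4)^2*(h + 1)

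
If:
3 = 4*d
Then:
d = 3/4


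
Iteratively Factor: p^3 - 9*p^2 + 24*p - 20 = (p - 2)*(p^2 - 7*p + 10) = (p - 2)^2*(p - 5)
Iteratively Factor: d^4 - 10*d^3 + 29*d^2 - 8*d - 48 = (d + 1)*(d^3 - 11*d^2 + 40*d - 48) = (d - 4)*(d + 1)*(d^2 - 7*d + 12) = (d - 4)^2*(d + 1)*(d - 3)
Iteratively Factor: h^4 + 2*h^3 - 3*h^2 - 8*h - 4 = (h + 1)*(h^3 + h^2 - 4*h - 4) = (h + 1)*(h + 2)*(h^2 - h - 2) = (h + 1)^2*(h + 2)*(h - 2)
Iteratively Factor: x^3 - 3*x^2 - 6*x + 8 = (x + 2)*(x^2 - 5*x + 4) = (x - 4)*(x + 2)*(x - 1)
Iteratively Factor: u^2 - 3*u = (u - 3)*(u)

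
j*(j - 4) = j^2 - 4*j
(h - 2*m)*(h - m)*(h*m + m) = h^3*m - 3*h^2*m^2 + h^2*m + 2*h*m^3 - 3*h*m^2 + 2*m^3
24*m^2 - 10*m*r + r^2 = (-6*m + r)*(-4*m + r)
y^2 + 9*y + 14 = (y + 2)*(y + 7)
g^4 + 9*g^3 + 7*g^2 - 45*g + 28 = (g - 1)^2*(g + 4)*(g + 7)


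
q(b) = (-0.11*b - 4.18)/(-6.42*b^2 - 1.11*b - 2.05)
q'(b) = (-0.11*b - 4.18)*(12.84*b + 1.11)/(-6.42*b^2 - 1.11*b - 2.05)^2 - 0.11/(-6.42*b^2 - 1.11*b - 2.05) = (0.7062*b^2 + 0.1221*b - (0.11*b + 4.18)*(12.84*b + 1.11) + 0.2255)/(6.42*b^2 + 1.11*b + 2.05)^2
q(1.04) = 0.42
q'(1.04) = -0.59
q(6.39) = 0.02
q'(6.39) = -0.01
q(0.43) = 1.14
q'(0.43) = -2.00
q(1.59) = 0.22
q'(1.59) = -0.23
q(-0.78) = 0.80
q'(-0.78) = 1.43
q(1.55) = 0.23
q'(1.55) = -0.24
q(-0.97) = 0.58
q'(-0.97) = 0.96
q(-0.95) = 0.60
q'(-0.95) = 1.00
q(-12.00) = 0.00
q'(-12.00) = 0.00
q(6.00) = 0.02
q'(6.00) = -0.01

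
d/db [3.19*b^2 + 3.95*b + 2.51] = 6.38*b + 3.95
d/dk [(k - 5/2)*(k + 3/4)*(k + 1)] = 3*k^2 - 3*k/2 - 29/8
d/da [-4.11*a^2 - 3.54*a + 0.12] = -8.22*a - 3.54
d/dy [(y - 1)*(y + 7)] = 2*y + 6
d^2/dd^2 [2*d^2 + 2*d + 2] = 4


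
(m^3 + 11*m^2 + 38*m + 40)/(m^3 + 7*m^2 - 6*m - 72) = (m^2 + 7*m + 10)/(m^2 + 3*m - 18)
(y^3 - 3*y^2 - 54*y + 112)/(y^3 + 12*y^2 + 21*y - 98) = (y - 8)/(y + 7)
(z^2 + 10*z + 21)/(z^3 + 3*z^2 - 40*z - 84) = (z + 3)/(z^2 - 4*z - 12)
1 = 1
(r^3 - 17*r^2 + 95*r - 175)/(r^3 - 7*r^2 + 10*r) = (r^2 - 12*r + 35)/(r*(r - 2))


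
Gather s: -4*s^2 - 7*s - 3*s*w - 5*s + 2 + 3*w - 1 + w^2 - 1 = -4*s^2 + s*(-3*w - 12) + w^2 + 3*w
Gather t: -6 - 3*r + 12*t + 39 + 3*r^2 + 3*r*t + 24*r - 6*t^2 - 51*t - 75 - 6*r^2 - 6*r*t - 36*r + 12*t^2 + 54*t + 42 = -3*r^2 - 15*r + 6*t^2 + t*(15 - 3*r)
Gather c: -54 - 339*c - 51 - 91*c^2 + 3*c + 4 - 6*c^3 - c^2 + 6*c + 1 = -6*c^3 - 92*c^2 - 330*c - 100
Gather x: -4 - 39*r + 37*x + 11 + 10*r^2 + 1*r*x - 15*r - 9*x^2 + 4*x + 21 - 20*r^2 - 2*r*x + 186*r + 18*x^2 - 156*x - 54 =-10*r^2 + 132*r + 9*x^2 + x*(-r - 115) - 26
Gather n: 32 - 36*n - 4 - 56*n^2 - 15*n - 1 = -56*n^2 - 51*n + 27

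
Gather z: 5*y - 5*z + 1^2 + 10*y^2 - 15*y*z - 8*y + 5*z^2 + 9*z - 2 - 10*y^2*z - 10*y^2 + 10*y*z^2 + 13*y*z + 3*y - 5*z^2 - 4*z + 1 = 10*y*z^2 + z*(-10*y^2 - 2*y)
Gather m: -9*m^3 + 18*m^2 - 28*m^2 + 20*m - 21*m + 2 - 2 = -9*m^3 - 10*m^2 - m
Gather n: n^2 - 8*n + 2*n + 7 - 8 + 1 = n^2 - 6*n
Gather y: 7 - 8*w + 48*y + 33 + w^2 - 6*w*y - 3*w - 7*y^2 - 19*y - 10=w^2 - 11*w - 7*y^2 + y*(29 - 6*w) + 30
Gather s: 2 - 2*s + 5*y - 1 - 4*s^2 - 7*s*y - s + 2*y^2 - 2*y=-4*s^2 + s*(-7*y - 3) + 2*y^2 + 3*y + 1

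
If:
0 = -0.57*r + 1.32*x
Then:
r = 2.31578947368421*x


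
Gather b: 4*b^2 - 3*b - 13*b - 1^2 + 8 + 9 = 4*b^2 - 16*b + 16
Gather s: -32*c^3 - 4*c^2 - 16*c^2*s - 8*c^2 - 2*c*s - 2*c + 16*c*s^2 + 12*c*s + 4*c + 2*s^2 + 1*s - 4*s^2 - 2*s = -32*c^3 - 12*c^2 + 2*c + s^2*(16*c - 2) + s*(-16*c^2 + 10*c - 1)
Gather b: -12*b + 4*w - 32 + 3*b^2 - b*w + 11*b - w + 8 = 3*b^2 + b*(-w - 1) + 3*w - 24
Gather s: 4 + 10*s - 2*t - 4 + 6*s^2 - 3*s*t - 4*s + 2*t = 6*s^2 + s*(6 - 3*t)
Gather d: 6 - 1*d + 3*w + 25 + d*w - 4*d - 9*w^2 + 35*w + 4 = d*(w - 5) - 9*w^2 + 38*w + 35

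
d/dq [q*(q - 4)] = 2*q - 4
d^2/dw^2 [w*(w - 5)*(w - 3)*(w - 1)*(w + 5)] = 20*w^3 - 48*w^2 - 132*w + 200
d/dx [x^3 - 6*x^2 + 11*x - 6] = 3*x^2 - 12*x + 11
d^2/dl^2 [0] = 0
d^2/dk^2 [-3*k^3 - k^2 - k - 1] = -18*k - 2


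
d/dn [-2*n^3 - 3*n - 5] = -6*n^2 - 3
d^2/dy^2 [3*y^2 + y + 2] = 6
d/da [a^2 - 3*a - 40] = 2*a - 3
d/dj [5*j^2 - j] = 10*j - 1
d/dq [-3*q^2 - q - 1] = -6*q - 1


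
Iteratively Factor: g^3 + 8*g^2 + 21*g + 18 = (g + 3)*(g^2 + 5*g + 6) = (g + 2)*(g + 3)*(g + 3)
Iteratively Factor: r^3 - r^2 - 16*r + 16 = (r - 4)*(r^2 + 3*r - 4) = (r - 4)*(r - 1)*(r + 4)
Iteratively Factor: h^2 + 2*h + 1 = (h + 1)*(h + 1)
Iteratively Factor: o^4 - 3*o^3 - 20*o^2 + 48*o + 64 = (o - 4)*(o^3 + o^2 - 16*o - 16) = (o - 4)^2*(o^2 + 5*o + 4) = (o - 4)^2*(o + 1)*(o + 4)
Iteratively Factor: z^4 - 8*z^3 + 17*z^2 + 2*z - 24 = (z - 4)*(z^3 - 4*z^2 + z + 6) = (z - 4)*(z - 3)*(z^2 - z - 2) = (z - 4)*(z - 3)*(z - 2)*(z + 1)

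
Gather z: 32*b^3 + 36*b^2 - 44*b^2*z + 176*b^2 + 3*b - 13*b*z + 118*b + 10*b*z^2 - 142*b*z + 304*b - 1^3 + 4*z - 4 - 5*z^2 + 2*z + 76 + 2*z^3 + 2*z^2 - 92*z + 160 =32*b^3 + 212*b^2 + 425*b + 2*z^3 + z^2*(10*b - 3) + z*(-44*b^2 - 155*b - 86) + 231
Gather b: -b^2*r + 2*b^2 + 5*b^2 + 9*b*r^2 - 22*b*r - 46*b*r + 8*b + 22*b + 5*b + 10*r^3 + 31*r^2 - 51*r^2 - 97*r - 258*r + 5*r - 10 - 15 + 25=b^2*(7 - r) + b*(9*r^2 - 68*r + 35) + 10*r^3 - 20*r^2 - 350*r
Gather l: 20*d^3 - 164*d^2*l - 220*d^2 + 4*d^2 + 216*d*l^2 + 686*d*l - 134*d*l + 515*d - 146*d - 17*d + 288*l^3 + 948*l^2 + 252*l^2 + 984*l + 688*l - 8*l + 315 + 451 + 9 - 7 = 20*d^3 - 216*d^2 + 352*d + 288*l^3 + l^2*(216*d + 1200) + l*(-164*d^2 + 552*d + 1664) + 768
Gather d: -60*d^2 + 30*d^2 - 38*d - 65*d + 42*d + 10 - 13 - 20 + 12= -30*d^2 - 61*d - 11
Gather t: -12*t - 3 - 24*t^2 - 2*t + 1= -24*t^2 - 14*t - 2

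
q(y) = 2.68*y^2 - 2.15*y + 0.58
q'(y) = 5.36*y - 2.15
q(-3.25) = 35.88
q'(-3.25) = -19.57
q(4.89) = 54.15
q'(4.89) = 24.06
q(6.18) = 89.65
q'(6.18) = 30.97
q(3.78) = 30.75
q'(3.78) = 18.11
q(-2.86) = 28.65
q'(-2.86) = -17.48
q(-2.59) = 24.13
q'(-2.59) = -16.03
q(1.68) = 4.53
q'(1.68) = 6.85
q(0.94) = 0.93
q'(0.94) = 2.89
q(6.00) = 84.16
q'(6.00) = 30.01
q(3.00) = 18.25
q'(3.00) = 13.93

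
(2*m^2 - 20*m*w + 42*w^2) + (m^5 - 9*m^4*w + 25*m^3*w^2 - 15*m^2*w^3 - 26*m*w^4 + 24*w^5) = m^5 - 9*m^4*w + 25*m^3*w^2 - 15*m^2*w^3 + 2*m^2 - 26*m*w^4 - 20*m*w + 24*w^5 + 42*w^2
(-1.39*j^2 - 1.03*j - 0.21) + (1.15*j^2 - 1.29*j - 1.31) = -0.24*j^2 - 2.32*j - 1.52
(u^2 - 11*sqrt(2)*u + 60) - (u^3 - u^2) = -u^3 + 2*u^2 - 11*sqrt(2)*u + 60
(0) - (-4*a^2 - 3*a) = 4*a^2 + 3*a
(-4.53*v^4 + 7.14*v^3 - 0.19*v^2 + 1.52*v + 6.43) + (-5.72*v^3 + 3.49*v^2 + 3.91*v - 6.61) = -4.53*v^4 + 1.42*v^3 + 3.3*v^2 + 5.43*v - 0.180000000000001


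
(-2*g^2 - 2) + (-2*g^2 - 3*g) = -4*g^2 - 3*g - 2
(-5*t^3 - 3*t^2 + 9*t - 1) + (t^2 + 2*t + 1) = -5*t^3 - 2*t^2 + 11*t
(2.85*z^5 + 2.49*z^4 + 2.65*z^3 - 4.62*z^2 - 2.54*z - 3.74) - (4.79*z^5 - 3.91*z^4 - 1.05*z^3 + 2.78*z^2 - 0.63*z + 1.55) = -1.94*z^5 + 6.4*z^4 + 3.7*z^3 - 7.4*z^2 - 1.91*z - 5.29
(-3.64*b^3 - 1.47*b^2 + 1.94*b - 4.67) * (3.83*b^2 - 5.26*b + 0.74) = -13.9412*b^5 + 13.5163*b^4 + 12.4688*b^3 - 29.1783*b^2 + 25.9998*b - 3.4558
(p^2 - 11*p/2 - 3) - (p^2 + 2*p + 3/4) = -15*p/2 - 15/4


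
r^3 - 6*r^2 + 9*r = r*(r - 3)^2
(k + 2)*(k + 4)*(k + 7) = k^3 + 13*k^2 + 50*k + 56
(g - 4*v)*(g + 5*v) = g^2 + g*v - 20*v^2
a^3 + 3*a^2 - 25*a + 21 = (a - 3)*(a - 1)*(a + 7)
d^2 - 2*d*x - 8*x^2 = (d - 4*x)*(d + 2*x)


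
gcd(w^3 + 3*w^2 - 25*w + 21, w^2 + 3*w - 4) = w - 1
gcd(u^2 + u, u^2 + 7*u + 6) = u + 1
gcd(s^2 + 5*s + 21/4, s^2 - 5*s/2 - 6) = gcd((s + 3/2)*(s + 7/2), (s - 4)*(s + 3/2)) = s + 3/2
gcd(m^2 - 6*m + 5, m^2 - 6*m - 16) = 1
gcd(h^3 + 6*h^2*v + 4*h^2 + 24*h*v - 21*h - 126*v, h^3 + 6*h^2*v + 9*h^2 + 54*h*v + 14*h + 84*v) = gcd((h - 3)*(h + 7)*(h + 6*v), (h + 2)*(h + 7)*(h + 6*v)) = h^2 + 6*h*v + 7*h + 42*v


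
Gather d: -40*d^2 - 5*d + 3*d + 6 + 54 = -40*d^2 - 2*d + 60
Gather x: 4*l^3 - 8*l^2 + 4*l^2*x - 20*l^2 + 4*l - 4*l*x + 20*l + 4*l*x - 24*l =4*l^3 + 4*l^2*x - 28*l^2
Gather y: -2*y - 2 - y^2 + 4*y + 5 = -y^2 + 2*y + 3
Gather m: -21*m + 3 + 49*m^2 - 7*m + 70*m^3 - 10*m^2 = 70*m^3 + 39*m^2 - 28*m + 3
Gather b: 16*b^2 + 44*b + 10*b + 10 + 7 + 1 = 16*b^2 + 54*b + 18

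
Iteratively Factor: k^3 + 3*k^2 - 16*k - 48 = (k - 4)*(k^2 + 7*k + 12) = (k - 4)*(k + 4)*(k + 3)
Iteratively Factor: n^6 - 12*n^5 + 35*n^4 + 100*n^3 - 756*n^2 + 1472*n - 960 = (n - 3)*(n^5 - 9*n^4 + 8*n^3 + 124*n^2 - 384*n + 320) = (n - 3)*(n - 2)*(n^4 - 7*n^3 - 6*n^2 + 112*n - 160) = (n - 4)*(n - 3)*(n - 2)*(n^3 - 3*n^2 - 18*n + 40) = (n - 4)*(n - 3)*(n - 2)*(n + 4)*(n^2 - 7*n + 10) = (n - 5)*(n - 4)*(n - 3)*(n - 2)*(n + 4)*(n - 2)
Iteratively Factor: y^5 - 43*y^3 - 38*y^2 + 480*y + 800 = (y + 4)*(y^4 - 4*y^3 - 27*y^2 + 70*y + 200) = (y + 2)*(y + 4)*(y^3 - 6*y^2 - 15*y + 100) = (y + 2)*(y + 4)^2*(y^2 - 10*y + 25) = (y - 5)*(y + 2)*(y + 4)^2*(y - 5)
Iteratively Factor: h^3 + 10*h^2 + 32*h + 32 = (h + 2)*(h^2 + 8*h + 16) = (h + 2)*(h + 4)*(h + 4)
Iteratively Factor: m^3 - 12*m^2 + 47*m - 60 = (m - 5)*(m^2 - 7*m + 12) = (m - 5)*(m - 3)*(m - 4)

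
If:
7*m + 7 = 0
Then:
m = -1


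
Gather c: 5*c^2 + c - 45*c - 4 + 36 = 5*c^2 - 44*c + 32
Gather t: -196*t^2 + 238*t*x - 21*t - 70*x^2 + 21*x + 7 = -196*t^2 + t*(238*x - 21) - 70*x^2 + 21*x + 7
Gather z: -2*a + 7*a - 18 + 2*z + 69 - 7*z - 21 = 5*a - 5*z + 30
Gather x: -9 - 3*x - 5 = -3*x - 14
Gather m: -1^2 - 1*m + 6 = 5 - m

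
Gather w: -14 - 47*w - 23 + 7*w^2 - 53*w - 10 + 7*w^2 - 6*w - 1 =14*w^2 - 106*w - 48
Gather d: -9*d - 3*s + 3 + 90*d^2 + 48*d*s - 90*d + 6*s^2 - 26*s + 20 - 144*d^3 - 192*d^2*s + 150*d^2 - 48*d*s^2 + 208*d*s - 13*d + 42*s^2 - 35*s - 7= -144*d^3 + d^2*(240 - 192*s) + d*(-48*s^2 + 256*s - 112) + 48*s^2 - 64*s + 16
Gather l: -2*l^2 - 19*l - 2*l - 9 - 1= -2*l^2 - 21*l - 10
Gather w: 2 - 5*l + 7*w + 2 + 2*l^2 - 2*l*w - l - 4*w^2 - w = 2*l^2 - 6*l - 4*w^2 + w*(6 - 2*l) + 4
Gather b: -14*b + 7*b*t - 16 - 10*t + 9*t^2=b*(7*t - 14) + 9*t^2 - 10*t - 16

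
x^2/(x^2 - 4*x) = x/(x - 4)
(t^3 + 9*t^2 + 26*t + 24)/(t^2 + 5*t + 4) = (t^2 + 5*t + 6)/(t + 1)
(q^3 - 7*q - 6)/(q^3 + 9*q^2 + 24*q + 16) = (q^2 - q - 6)/(q^2 + 8*q + 16)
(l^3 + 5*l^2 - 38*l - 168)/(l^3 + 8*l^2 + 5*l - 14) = (l^2 - 2*l - 24)/(l^2 + l - 2)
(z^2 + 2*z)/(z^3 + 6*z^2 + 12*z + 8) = z/(z^2 + 4*z + 4)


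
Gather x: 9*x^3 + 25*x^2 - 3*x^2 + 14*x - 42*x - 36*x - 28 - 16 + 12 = 9*x^3 + 22*x^2 - 64*x - 32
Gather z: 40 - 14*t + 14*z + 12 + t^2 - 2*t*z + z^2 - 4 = t^2 - 14*t + z^2 + z*(14 - 2*t) + 48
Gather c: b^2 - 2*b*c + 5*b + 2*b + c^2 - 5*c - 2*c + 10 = b^2 + 7*b + c^2 + c*(-2*b - 7) + 10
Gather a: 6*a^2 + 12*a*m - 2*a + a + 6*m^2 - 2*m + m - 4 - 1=6*a^2 + a*(12*m - 1) + 6*m^2 - m - 5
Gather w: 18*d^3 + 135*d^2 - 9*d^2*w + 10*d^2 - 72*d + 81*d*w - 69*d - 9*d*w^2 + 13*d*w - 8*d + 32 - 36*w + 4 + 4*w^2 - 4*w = 18*d^3 + 145*d^2 - 149*d + w^2*(4 - 9*d) + w*(-9*d^2 + 94*d - 40) + 36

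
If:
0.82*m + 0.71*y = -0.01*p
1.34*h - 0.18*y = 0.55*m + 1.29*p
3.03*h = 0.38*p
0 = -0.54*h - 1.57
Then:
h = -2.91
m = 75.86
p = -23.18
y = -87.28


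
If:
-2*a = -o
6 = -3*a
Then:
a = -2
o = -4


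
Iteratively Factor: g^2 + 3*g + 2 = (g + 1)*(g + 2)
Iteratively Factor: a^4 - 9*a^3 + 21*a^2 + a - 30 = (a - 3)*(a^3 - 6*a^2 + 3*a + 10) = (a - 3)*(a + 1)*(a^2 - 7*a + 10) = (a - 5)*(a - 3)*(a + 1)*(a - 2)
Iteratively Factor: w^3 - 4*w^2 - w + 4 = (w - 1)*(w^2 - 3*w - 4) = (w - 1)*(w + 1)*(w - 4)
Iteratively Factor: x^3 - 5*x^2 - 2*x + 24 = (x - 4)*(x^2 - x - 6) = (x - 4)*(x + 2)*(x - 3)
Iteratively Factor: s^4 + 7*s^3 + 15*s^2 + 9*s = (s + 3)*(s^3 + 4*s^2 + 3*s) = (s + 1)*(s + 3)*(s^2 + 3*s) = (s + 1)*(s + 3)^2*(s)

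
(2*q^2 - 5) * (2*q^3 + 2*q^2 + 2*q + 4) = 4*q^5 + 4*q^4 - 6*q^3 - 2*q^2 - 10*q - 20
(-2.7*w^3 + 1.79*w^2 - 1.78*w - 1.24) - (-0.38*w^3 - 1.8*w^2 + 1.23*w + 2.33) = -2.32*w^3 + 3.59*w^2 - 3.01*w - 3.57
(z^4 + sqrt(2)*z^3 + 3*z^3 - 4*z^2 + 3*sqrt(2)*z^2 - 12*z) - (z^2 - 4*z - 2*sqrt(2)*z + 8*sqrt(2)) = z^4 + sqrt(2)*z^3 + 3*z^3 - 5*z^2 + 3*sqrt(2)*z^2 - 8*z + 2*sqrt(2)*z - 8*sqrt(2)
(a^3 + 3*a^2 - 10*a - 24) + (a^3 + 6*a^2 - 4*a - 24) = 2*a^3 + 9*a^2 - 14*a - 48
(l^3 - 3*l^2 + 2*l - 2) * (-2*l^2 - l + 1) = -2*l^5 + 5*l^4 - l^2 + 4*l - 2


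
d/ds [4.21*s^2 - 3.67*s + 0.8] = 8.42*s - 3.67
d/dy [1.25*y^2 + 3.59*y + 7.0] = 2.5*y + 3.59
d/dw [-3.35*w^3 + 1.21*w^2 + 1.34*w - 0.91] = -10.05*w^2 + 2.42*w + 1.34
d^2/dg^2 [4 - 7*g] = 0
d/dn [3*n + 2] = 3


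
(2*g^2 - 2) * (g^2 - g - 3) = 2*g^4 - 2*g^3 - 8*g^2 + 2*g + 6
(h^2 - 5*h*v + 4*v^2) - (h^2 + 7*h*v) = -12*h*v + 4*v^2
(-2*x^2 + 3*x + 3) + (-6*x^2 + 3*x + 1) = -8*x^2 + 6*x + 4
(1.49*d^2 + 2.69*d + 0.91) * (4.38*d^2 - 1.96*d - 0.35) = 6.5262*d^4 + 8.8618*d^3 - 1.8081*d^2 - 2.7251*d - 0.3185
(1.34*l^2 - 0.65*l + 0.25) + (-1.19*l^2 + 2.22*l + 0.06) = 0.15*l^2 + 1.57*l + 0.31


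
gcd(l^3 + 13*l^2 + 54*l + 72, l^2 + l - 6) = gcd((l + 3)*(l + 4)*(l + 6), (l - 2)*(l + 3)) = l + 3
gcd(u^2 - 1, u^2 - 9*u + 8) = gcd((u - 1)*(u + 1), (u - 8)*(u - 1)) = u - 1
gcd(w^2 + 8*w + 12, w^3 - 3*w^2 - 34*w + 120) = w + 6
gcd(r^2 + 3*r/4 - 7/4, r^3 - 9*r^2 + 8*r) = r - 1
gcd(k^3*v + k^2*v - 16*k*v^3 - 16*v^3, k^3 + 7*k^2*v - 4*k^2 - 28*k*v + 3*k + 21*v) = 1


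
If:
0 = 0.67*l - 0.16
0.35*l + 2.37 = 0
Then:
No Solution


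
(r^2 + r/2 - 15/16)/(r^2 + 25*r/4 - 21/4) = (r + 5/4)/(r + 7)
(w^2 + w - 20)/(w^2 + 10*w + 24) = (w^2 + w - 20)/(w^2 + 10*w + 24)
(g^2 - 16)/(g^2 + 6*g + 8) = (g - 4)/(g + 2)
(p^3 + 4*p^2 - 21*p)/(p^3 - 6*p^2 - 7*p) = (-p^2 - 4*p + 21)/(-p^2 + 6*p + 7)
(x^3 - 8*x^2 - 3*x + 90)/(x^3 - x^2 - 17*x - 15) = (x - 6)/(x + 1)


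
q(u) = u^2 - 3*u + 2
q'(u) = 2*u - 3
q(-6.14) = 58.12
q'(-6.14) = -15.28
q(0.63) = 0.51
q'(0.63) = -1.74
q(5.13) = 12.93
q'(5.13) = 7.26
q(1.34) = -0.22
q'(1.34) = -0.32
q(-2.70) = 17.39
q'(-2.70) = -8.40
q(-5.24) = 45.18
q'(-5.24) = -13.48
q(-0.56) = 3.99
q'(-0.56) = -4.12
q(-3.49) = 24.65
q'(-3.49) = -9.98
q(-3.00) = 20.00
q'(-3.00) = -9.00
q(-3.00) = 20.00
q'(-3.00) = -9.00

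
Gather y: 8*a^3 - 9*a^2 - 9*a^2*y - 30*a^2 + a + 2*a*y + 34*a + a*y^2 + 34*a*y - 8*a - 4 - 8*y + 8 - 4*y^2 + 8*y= 8*a^3 - 39*a^2 + 27*a + y^2*(a - 4) + y*(-9*a^2 + 36*a) + 4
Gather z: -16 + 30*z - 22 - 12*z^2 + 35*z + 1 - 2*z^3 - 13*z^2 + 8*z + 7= -2*z^3 - 25*z^2 + 73*z - 30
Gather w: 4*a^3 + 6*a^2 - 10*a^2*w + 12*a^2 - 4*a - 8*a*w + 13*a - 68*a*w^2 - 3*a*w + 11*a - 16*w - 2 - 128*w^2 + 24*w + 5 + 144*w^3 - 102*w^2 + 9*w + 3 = 4*a^3 + 18*a^2 + 20*a + 144*w^3 + w^2*(-68*a - 230) + w*(-10*a^2 - 11*a + 17) + 6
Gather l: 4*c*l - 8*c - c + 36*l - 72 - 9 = -9*c + l*(4*c + 36) - 81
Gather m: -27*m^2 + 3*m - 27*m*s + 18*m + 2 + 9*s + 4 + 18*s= -27*m^2 + m*(21 - 27*s) + 27*s + 6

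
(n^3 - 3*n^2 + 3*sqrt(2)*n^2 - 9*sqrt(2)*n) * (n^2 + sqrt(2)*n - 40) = n^5 - 3*n^4 + 4*sqrt(2)*n^4 - 34*n^3 - 12*sqrt(2)*n^3 - 120*sqrt(2)*n^2 + 102*n^2 + 360*sqrt(2)*n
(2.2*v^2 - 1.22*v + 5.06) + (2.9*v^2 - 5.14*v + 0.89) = 5.1*v^2 - 6.36*v + 5.95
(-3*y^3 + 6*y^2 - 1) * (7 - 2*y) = 6*y^4 - 33*y^3 + 42*y^2 + 2*y - 7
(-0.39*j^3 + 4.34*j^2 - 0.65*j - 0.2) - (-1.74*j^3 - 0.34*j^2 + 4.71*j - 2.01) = 1.35*j^3 + 4.68*j^2 - 5.36*j + 1.81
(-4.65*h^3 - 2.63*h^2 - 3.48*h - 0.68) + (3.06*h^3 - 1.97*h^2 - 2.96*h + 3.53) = -1.59*h^3 - 4.6*h^2 - 6.44*h + 2.85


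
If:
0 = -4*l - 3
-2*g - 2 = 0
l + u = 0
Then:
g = -1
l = -3/4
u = 3/4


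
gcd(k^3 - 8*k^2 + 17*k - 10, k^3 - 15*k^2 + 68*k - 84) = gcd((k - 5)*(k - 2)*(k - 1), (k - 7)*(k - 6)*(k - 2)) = k - 2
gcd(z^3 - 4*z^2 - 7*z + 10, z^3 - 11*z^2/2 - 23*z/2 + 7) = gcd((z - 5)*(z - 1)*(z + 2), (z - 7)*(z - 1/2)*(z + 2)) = z + 2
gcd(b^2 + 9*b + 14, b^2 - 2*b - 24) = 1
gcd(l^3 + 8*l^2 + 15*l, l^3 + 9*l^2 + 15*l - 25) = l + 5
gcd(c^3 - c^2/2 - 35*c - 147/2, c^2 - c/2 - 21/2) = c + 3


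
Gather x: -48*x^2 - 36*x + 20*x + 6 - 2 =-48*x^2 - 16*x + 4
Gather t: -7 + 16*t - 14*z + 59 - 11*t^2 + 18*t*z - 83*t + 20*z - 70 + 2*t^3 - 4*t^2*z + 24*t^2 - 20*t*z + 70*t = 2*t^3 + t^2*(13 - 4*z) + t*(3 - 2*z) + 6*z - 18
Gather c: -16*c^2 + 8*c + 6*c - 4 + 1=-16*c^2 + 14*c - 3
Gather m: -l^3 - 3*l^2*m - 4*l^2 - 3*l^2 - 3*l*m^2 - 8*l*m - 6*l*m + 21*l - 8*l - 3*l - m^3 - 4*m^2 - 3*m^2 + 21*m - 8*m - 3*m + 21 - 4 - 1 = -l^3 - 7*l^2 + 10*l - m^3 + m^2*(-3*l - 7) + m*(-3*l^2 - 14*l + 10) + 16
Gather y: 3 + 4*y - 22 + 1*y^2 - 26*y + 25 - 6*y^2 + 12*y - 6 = -5*y^2 - 10*y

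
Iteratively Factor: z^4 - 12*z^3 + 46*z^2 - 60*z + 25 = (z - 1)*(z^3 - 11*z^2 + 35*z - 25) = (z - 1)^2*(z^2 - 10*z + 25) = (z - 5)*(z - 1)^2*(z - 5)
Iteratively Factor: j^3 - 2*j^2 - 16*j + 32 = (j - 4)*(j^2 + 2*j - 8) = (j - 4)*(j + 4)*(j - 2)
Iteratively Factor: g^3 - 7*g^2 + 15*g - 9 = (g - 1)*(g^2 - 6*g + 9) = (g - 3)*(g - 1)*(g - 3)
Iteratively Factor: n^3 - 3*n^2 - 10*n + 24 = (n - 2)*(n^2 - n - 12) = (n - 4)*(n - 2)*(n + 3)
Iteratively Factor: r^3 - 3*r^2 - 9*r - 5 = (r + 1)*(r^2 - 4*r - 5) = (r - 5)*(r + 1)*(r + 1)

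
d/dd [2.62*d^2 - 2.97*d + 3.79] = 5.24*d - 2.97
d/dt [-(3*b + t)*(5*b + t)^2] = (-11*b - 3*t)*(5*b + t)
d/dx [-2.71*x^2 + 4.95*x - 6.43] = 4.95 - 5.42*x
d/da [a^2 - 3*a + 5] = 2*a - 3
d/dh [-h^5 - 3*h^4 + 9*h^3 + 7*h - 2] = -5*h^4 - 12*h^3 + 27*h^2 + 7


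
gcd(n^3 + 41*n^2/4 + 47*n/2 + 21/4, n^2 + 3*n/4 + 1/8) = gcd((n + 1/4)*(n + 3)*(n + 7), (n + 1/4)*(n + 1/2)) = n + 1/4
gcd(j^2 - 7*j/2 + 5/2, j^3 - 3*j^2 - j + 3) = j - 1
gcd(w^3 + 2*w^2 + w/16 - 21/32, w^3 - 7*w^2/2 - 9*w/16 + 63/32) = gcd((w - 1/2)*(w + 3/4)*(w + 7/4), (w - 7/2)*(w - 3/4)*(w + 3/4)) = w + 3/4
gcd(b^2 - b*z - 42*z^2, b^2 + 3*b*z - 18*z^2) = b + 6*z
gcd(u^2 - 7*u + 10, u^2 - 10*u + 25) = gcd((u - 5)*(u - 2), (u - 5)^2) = u - 5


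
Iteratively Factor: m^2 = (m)*(m)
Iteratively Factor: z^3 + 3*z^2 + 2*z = (z + 2)*(z^2 + z) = z*(z + 2)*(z + 1)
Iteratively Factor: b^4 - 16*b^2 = (b - 4)*(b^3 + 4*b^2) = b*(b - 4)*(b^2 + 4*b) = b*(b - 4)*(b + 4)*(b)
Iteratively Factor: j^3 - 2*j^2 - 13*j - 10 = (j + 2)*(j^2 - 4*j - 5) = (j - 5)*(j + 2)*(j + 1)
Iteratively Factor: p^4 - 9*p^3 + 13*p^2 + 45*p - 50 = (p - 5)*(p^3 - 4*p^2 - 7*p + 10) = (p - 5)*(p + 2)*(p^2 - 6*p + 5) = (p - 5)*(p - 1)*(p + 2)*(p - 5)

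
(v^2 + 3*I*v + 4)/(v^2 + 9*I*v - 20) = (v - I)/(v + 5*I)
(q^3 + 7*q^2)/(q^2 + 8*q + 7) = q^2/(q + 1)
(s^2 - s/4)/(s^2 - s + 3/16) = 4*s/(4*s - 3)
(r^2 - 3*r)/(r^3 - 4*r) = (r - 3)/(r^2 - 4)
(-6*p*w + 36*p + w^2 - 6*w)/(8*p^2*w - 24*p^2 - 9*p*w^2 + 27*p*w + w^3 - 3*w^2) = (-6*p*w + 36*p + w^2 - 6*w)/(8*p^2*w - 24*p^2 - 9*p*w^2 + 27*p*w + w^3 - 3*w^2)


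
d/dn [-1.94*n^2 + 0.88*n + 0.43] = 0.88 - 3.88*n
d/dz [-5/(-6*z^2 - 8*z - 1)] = 20*(-3*z - 2)/(6*z^2 + 8*z + 1)^2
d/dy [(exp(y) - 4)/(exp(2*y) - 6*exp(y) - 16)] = (-2*(exp(y) - 4)*(exp(y) - 3) + exp(2*y) - 6*exp(y) - 16)*exp(y)/(-exp(2*y) + 6*exp(y) + 16)^2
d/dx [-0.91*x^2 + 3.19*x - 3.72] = 3.19 - 1.82*x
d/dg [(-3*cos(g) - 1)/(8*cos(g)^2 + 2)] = -(4*sin(2*g) + 3*sin(3*g))/(2*(2*cos(2*g) + 3)^2)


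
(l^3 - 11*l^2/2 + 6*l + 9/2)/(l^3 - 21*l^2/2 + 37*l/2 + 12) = (l - 3)/(l - 8)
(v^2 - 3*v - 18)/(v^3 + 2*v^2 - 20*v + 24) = (v^2 - 3*v - 18)/(v^3 + 2*v^2 - 20*v + 24)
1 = 1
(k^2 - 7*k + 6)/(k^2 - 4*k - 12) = (k - 1)/(k + 2)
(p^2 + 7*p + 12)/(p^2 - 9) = (p + 4)/(p - 3)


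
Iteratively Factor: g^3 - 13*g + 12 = (g + 4)*(g^2 - 4*g + 3) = (g - 3)*(g + 4)*(g - 1)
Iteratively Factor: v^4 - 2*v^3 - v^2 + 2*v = (v - 1)*(v^3 - v^2 - 2*v) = (v - 2)*(v - 1)*(v^2 + v) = (v - 2)*(v - 1)*(v + 1)*(v)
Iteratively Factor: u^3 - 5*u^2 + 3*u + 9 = (u - 3)*(u^2 - 2*u - 3) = (u - 3)*(u + 1)*(u - 3)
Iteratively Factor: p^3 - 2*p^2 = (p)*(p^2 - 2*p) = p*(p - 2)*(p)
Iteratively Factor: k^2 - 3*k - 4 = (k + 1)*(k - 4)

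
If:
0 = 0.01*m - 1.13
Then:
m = 113.00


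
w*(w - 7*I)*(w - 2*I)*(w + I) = w^4 - 8*I*w^3 - 5*w^2 - 14*I*w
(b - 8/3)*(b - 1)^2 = b^3 - 14*b^2/3 + 19*b/3 - 8/3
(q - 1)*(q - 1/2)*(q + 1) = q^3 - q^2/2 - q + 1/2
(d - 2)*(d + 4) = d^2 + 2*d - 8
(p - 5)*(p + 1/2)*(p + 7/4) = p^3 - 11*p^2/4 - 83*p/8 - 35/8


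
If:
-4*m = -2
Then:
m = 1/2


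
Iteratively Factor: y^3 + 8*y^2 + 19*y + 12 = (y + 1)*(y^2 + 7*y + 12) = (y + 1)*(y + 4)*(y + 3)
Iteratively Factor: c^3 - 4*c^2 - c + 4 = (c + 1)*(c^2 - 5*c + 4) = (c - 1)*(c + 1)*(c - 4)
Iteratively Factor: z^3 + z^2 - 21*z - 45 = (z + 3)*(z^2 - 2*z - 15) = (z + 3)^2*(z - 5)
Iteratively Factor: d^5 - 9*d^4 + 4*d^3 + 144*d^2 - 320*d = (d + 4)*(d^4 - 13*d^3 + 56*d^2 - 80*d) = (d - 4)*(d + 4)*(d^3 - 9*d^2 + 20*d) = (d - 5)*(d - 4)*(d + 4)*(d^2 - 4*d) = (d - 5)*(d - 4)^2*(d + 4)*(d)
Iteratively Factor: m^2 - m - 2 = (m - 2)*(m + 1)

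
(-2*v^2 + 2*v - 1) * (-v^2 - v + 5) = 2*v^4 - 11*v^2 + 11*v - 5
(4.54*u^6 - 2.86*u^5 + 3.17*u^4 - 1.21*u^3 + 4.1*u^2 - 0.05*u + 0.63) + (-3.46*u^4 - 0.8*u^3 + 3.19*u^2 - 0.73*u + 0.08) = 4.54*u^6 - 2.86*u^5 - 0.29*u^4 - 2.01*u^3 + 7.29*u^2 - 0.78*u + 0.71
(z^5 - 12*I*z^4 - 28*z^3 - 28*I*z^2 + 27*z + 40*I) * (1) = z^5 - 12*I*z^4 - 28*z^3 - 28*I*z^2 + 27*z + 40*I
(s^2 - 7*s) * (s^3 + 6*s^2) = s^5 - s^4 - 42*s^3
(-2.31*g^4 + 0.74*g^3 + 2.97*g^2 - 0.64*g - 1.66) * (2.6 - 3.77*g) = 8.7087*g^5 - 8.7958*g^4 - 9.2729*g^3 + 10.1348*g^2 + 4.5942*g - 4.316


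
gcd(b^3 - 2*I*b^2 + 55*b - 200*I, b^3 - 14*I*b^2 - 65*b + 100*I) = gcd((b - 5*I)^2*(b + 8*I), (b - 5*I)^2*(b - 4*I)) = b^2 - 10*I*b - 25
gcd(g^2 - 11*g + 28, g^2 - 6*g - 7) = g - 7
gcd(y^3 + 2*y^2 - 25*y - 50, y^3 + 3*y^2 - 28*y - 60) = y^2 - 3*y - 10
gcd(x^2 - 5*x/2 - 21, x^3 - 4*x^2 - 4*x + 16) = 1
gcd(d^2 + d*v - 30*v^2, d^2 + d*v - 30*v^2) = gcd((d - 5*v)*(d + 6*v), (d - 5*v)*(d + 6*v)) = -d^2 - d*v + 30*v^2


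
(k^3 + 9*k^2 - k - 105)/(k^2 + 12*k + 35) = k - 3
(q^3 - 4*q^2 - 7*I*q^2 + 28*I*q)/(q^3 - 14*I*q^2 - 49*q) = (q - 4)/(q - 7*I)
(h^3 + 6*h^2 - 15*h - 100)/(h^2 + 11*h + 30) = (h^2 + h - 20)/(h + 6)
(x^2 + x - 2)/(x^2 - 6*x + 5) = (x + 2)/(x - 5)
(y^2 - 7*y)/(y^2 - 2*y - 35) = y/(y + 5)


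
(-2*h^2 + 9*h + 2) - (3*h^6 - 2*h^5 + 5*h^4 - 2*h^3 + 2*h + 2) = -3*h^6 + 2*h^5 - 5*h^4 + 2*h^3 - 2*h^2 + 7*h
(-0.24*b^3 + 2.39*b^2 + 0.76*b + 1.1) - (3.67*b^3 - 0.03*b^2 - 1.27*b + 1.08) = -3.91*b^3 + 2.42*b^2 + 2.03*b + 0.02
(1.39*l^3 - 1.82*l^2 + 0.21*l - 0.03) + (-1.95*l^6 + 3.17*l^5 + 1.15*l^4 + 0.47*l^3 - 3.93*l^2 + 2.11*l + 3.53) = -1.95*l^6 + 3.17*l^5 + 1.15*l^4 + 1.86*l^3 - 5.75*l^2 + 2.32*l + 3.5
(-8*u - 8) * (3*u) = -24*u^2 - 24*u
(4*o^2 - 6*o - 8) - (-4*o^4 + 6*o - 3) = 4*o^4 + 4*o^2 - 12*o - 5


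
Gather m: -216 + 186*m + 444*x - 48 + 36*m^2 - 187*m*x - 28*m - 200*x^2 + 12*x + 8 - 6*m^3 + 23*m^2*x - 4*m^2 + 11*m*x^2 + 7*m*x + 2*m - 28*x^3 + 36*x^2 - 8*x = -6*m^3 + m^2*(23*x + 32) + m*(11*x^2 - 180*x + 160) - 28*x^3 - 164*x^2 + 448*x - 256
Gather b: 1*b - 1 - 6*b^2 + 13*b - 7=-6*b^2 + 14*b - 8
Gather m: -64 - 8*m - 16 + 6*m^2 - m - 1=6*m^2 - 9*m - 81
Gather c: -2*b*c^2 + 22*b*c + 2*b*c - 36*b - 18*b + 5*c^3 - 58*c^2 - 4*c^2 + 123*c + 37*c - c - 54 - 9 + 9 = -54*b + 5*c^3 + c^2*(-2*b - 62) + c*(24*b + 159) - 54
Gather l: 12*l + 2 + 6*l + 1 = 18*l + 3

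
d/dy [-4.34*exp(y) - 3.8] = -4.34*exp(y)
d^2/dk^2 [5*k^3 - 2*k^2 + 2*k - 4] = 30*k - 4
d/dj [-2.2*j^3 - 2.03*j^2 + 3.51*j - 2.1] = -6.6*j^2 - 4.06*j + 3.51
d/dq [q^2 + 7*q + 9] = 2*q + 7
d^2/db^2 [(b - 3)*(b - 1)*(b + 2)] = 6*b - 4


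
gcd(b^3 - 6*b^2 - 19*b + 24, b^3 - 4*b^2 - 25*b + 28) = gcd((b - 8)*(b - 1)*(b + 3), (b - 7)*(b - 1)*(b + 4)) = b - 1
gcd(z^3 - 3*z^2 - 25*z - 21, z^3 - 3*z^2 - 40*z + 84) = z - 7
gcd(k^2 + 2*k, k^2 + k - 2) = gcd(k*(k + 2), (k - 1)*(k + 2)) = k + 2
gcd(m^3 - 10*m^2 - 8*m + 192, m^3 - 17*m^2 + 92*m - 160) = m - 8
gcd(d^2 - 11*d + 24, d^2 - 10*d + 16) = d - 8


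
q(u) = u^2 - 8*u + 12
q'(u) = 2*u - 8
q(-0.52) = 16.43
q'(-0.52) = -9.04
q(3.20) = -3.36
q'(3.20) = -1.60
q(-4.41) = 66.73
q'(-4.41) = -16.82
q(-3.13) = 46.84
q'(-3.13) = -14.26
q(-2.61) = 39.69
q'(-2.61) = -13.22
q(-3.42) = 51.06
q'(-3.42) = -14.84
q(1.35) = 3.02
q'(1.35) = -5.30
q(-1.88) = 30.57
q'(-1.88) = -11.76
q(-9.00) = 165.00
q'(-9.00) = -26.00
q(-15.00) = 357.00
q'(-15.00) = -38.00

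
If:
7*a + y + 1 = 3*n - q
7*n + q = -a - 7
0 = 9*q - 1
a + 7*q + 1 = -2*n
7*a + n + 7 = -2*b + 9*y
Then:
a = 16/45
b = -3133/90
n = -16/15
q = 1/9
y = -34/5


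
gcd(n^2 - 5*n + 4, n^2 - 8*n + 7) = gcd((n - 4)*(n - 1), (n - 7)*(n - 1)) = n - 1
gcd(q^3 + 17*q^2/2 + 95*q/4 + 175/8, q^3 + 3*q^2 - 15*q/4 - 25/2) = q^2 + 5*q + 25/4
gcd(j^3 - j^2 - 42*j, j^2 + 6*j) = j^2 + 6*j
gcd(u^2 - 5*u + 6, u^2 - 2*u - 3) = u - 3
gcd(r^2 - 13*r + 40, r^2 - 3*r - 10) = r - 5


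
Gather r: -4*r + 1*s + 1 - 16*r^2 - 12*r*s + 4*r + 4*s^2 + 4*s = -16*r^2 - 12*r*s + 4*s^2 + 5*s + 1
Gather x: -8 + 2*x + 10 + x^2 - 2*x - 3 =x^2 - 1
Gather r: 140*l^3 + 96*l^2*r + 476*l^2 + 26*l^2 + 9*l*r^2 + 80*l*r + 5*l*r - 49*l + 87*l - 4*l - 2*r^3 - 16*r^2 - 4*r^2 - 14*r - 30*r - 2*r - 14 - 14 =140*l^3 + 502*l^2 + 34*l - 2*r^3 + r^2*(9*l - 20) + r*(96*l^2 + 85*l - 46) - 28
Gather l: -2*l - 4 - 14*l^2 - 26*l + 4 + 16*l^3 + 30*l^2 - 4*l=16*l^3 + 16*l^2 - 32*l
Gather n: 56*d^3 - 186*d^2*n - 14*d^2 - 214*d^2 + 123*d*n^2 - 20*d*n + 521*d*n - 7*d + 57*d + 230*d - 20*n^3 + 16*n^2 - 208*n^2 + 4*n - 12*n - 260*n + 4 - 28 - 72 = 56*d^3 - 228*d^2 + 280*d - 20*n^3 + n^2*(123*d - 192) + n*(-186*d^2 + 501*d - 268) - 96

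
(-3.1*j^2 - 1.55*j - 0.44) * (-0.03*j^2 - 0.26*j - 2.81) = 0.093*j^4 + 0.8525*j^3 + 9.1272*j^2 + 4.4699*j + 1.2364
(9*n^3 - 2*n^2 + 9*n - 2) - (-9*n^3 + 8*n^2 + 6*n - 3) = 18*n^3 - 10*n^2 + 3*n + 1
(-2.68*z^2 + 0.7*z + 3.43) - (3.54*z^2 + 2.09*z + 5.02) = -6.22*z^2 - 1.39*z - 1.59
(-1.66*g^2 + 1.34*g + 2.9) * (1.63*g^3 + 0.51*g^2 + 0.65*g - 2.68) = -2.7058*g^5 + 1.3376*g^4 + 4.3314*g^3 + 6.7988*g^2 - 1.7062*g - 7.772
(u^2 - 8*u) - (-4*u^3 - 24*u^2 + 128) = 4*u^3 + 25*u^2 - 8*u - 128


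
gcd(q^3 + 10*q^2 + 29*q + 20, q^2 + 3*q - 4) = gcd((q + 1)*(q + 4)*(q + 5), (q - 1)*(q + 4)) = q + 4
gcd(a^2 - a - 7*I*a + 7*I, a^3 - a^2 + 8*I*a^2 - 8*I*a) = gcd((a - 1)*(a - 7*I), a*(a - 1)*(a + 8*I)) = a - 1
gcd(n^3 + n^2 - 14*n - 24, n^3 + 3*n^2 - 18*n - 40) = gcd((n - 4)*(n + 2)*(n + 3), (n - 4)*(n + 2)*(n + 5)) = n^2 - 2*n - 8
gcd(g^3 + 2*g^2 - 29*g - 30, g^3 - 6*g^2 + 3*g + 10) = g^2 - 4*g - 5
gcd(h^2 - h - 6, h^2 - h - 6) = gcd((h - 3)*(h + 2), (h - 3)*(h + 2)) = h^2 - h - 6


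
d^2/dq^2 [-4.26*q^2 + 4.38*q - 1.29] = -8.52000000000000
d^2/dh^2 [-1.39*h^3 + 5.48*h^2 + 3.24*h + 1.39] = 10.96 - 8.34*h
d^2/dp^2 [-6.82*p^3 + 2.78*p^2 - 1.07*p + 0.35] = 5.56 - 40.92*p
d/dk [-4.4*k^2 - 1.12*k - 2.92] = -8.8*k - 1.12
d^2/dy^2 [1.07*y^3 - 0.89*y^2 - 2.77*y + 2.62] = 6.42*y - 1.78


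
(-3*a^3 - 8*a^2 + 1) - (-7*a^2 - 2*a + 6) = -3*a^3 - a^2 + 2*a - 5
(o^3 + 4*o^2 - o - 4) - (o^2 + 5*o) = o^3 + 3*o^2 - 6*o - 4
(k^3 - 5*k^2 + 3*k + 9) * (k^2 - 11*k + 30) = k^5 - 16*k^4 + 88*k^3 - 174*k^2 - 9*k + 270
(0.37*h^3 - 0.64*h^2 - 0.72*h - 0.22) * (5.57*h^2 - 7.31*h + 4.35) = 2.0609*h^5 - 6.2695*h^4 + 2.2775*h^3 + 1.2538*h^2 - 1.5238*h - 0.957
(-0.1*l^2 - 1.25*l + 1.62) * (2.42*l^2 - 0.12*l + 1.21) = -0.242*l^4 - 3.013*l^3 + 3.9494*l^2 - 1.7069*l + 1.9602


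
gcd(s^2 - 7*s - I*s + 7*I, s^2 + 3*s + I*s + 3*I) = 1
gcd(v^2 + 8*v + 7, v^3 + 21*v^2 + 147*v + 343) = v + 7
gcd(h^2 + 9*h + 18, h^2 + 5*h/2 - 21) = h + 6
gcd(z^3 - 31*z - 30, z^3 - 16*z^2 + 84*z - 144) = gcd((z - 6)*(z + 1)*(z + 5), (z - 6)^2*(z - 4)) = z - 6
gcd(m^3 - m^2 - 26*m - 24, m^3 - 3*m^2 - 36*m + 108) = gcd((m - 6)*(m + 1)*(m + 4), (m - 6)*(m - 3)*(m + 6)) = m - 6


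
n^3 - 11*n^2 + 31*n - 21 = (n - 7)*(n - 3)*(n - 1)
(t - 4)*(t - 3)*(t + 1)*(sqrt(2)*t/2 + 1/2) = sqrt(2)*t^4/2 - 3*sqrt(2)*t^3 + t^3/2 - 3*t^2 + 5*sqrt(2)*t^2/2 + 5*t/2 + 6*sqrt(2)*t + 6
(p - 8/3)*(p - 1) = p^2 - 11*p/3 + 8/3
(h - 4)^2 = h^2 - 8*h + 16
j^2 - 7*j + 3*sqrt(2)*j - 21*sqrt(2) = (j - 7)*(j + 3*sqrt(2))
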